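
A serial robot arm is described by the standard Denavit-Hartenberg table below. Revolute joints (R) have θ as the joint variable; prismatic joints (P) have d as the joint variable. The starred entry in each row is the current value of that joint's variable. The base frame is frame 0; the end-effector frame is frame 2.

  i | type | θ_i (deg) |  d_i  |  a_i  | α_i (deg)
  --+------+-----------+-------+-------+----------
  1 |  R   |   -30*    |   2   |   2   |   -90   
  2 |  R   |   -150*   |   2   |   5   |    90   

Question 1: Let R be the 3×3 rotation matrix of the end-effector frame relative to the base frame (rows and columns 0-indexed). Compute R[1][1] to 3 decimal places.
0.866

End-effector y-axis (col 1 of R) = (0.5000,0.8660,0.0000)
R[1][1] = 0.8660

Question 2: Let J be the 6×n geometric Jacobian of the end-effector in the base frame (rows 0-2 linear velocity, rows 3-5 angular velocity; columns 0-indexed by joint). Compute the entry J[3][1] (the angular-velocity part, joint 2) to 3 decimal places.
axis z_1 = (0.5000,0.8660,0.0000); lever o_n−o_1 = (-2.7500,3.8971,2.5000)
cross product → J_v[:, 1] = (2.1651,-1.2500,4.3301)
J_ω[:, 1] = z_1
entry J[3][1] = 0.5000

0.500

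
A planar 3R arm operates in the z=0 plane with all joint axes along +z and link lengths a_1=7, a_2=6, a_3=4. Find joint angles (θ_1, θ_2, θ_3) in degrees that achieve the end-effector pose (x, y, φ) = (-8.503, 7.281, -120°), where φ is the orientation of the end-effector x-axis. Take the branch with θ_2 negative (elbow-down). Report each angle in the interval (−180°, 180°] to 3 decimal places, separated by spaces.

wrist centre = target − a_3·(cos φ, sin φ) = (-6.5030, 10.7451)
cos θ_2 = (157.7462−7²−6²)/(2·7·6) = 0.8660; θ_2 = -29.9999° (elbow-down)
β = atan2(10.7451,-6.5030) = 121.1826°; ψ = atan2(-3.0000,12.1962) = -13.8192°
θ_1 = β − ψ = 135.0017°
θ_3 = φ − θ_1 − θ_2 = 134.9981° (wrapped to (-180°,180°])

135.002 -30.000 134.998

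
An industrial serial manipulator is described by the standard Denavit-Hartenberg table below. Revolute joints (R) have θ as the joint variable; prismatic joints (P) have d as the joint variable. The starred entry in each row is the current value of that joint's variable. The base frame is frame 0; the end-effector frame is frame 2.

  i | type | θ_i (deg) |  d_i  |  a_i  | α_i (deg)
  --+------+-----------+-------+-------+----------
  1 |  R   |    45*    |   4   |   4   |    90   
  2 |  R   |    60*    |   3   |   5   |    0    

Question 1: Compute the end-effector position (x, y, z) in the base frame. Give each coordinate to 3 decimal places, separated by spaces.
6.718 2.475 8.330

after link 1: o_1 = (2.8284, 2.8284, 4.0000)
after link 2: o_2 = (6.7175, 2.4749, 8.3301)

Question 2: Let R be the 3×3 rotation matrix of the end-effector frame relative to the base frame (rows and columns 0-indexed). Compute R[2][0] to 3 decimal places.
0.866

End-effector x-axis (col 0 of R) = (0.3536,0.3536,0.8660)
R[2][0] = 0.8660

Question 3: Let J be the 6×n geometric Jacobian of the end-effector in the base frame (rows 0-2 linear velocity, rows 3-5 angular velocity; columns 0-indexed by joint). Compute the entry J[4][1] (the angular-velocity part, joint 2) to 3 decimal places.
-0.707

axis z_1 = (0.7071,-0.7071,0.0000); lever o_n−o_1 = (3.8891,-0.3536,4.3301)
cross product → J_v[:, 1] = (-3.0619,-3.0619,2.5000)
J_ω[:, 1] = z_1
entry J[4][1] = -0.7071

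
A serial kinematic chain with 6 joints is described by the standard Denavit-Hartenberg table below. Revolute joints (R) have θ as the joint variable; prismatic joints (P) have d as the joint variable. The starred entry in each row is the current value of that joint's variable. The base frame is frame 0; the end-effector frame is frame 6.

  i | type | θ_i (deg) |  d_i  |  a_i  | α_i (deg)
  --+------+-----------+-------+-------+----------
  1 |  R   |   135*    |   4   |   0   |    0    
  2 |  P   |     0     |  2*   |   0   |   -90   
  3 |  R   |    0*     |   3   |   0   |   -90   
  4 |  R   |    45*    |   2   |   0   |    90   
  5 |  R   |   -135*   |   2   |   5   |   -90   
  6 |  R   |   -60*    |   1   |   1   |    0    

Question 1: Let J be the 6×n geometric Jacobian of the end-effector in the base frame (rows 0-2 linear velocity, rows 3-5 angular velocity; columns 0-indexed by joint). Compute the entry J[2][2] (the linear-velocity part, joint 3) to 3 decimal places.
0.223

axis z_2 = (-0.7071,-0.7071,0.0000); lever o_n−o_2 = (-4.9873,-5.3033,2.5962)
cross product → J_v[:, 2] = (-1.8358,1.8358,0.2234)
J_ω[:, 2] = z_2
entry J[2][2] = 0.2234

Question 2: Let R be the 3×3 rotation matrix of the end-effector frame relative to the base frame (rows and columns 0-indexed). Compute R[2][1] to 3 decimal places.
End-effector y-axis (col 1 of R) = (0.5000,-0.6124,0.6124)
R[2][1] = 0.6124

0.612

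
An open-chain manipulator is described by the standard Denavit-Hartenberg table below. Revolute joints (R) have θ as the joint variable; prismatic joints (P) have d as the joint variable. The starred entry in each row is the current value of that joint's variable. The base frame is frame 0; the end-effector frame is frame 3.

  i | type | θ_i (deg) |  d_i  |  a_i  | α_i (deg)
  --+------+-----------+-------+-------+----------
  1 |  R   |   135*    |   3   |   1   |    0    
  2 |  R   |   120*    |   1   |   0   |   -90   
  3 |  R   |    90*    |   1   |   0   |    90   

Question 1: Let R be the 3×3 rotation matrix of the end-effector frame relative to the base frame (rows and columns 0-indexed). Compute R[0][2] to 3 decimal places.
End-effector z-axis (col 2 of R) = (-0.2588,-0.9659,0.0000)
R[0][2] = -0.2588

-0.259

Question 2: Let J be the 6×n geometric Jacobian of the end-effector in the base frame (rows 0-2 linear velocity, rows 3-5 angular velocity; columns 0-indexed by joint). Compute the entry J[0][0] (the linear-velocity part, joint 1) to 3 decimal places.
axis z_0 = ẑ; lever o_n−o_0 = (0.2588,0.4483,4.0000)
cross product → J_v[:, 0] = (-0.4483,0.2588,0.0000)
J_ω[:, 0] = z_0
entry J[0][0] = -0.4483

-0.448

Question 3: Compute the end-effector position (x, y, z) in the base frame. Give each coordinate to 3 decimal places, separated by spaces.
0.259 0.448 4.000

after link 1: o_1 = (-0.7071, 0.7071, 3.0000)
after link 2: o_2 = (-0.7071, 0.7071, 4.0000)
after link 3: o_3 = (0.2588, 0.4483, 4.0000)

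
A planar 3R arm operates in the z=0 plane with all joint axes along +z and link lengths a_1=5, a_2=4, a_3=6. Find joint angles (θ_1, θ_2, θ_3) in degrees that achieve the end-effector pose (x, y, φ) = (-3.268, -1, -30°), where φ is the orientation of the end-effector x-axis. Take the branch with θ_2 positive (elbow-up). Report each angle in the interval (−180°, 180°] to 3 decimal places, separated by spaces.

wrist centre = target − a_3·(cos φ, sin φ) = (-8.4642, 2.0000)
cos θ_2 = (75.6419−5²−4²)/(2·5·4) = 0.8660; θ_2 = 29.9975° (elbow-up)
β = atan2(2.0000,-8.4642) = 166.7054°; ψ = atan2(1.9999,8.4642) = 13.2936°
θ_1 = β − ψ = 153.4118°
θ_3 = φ − θ_1 − θ_2 = 146.5907° (wrapped to (-180°,180°])

153.412 29.998 146.591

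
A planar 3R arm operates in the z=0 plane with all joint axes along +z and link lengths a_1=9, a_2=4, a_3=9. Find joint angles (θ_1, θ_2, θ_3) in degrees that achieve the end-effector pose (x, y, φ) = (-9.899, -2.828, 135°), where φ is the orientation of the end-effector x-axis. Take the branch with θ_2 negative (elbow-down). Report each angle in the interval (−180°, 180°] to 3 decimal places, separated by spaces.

-87.072 -90.009 -47.919

wrist centre = target − a_3·(cos φ, sin φ) = (-3.5350, -9.1920)
cos θ_2 = (96.9886−9²−4²)/(2·9·4) = -0.0002; θ_2 = -90.0090° (elbow-down)
β = atan2(-9.1920,-3.5350) = -111.0357°; ψ = atan2(-4.0000,8.9994) = -23.9640°
θ_1 = β − ψ = -87.0717°
θ_3 = φ − θ_1 − θ_2 = -47.9192° (wrapped to (-180°,180°])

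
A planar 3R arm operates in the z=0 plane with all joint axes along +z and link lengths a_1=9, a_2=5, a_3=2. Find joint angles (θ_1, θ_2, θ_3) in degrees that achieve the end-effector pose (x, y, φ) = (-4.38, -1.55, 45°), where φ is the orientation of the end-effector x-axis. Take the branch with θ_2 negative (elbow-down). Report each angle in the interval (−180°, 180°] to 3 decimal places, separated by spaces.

-120.004 -135.001 -59.996

wrist centre = target − a_3·(cos φ, sin φ) = (-5.7942, -2.9642)
cos θ_2 = (42.3595−9²−5²)/(2·9·5) = -0.7071; θ_2 = -135.0008° (elbow-down)
β = atan2(-2.9642,-5.7942) = -152.9065°; ψ = atan2(-3.5355,5.4644) = -32.9029°
θ_1 = β − ψ = -120.0036°
θ_3 = φ − θ_1 − θ_2 = -59.9955° (wrapped to (-180°,180°])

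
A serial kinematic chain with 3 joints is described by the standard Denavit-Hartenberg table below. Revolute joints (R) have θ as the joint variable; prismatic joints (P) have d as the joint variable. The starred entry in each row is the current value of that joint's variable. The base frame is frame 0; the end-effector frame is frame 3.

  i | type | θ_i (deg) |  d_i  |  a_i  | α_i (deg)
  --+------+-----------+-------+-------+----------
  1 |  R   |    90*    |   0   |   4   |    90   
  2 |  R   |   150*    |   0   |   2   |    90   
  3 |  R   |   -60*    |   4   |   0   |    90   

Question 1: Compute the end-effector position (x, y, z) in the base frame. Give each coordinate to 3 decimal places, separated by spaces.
after link 1: o_1 = (0.0000, 4.0000, 0.0000)
after link 2: o_2 = (0.0000, 2.2679, 1.0000)
after link 3: o_3 = (0.0000, 4.2679, 4.4641)

0.000 4.268 4.464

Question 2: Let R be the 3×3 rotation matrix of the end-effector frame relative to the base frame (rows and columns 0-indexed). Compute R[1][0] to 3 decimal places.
End-effector x-axis (col 0 of R) = (-0.8660,-0.4330,0.2500)
R[1][0] = -0.4330

-0.433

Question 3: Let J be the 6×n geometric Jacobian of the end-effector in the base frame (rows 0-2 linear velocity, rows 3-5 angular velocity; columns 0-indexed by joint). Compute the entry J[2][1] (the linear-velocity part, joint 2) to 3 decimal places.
0.268

axis z_1 = (1.0000,-0.0000,0.0000); lever o_n−o_1 = (-0.0000,0.2679,4.4641)
cross product → J_v[:, 1] = (-0.0000,-4.4641,0.2679)
J_ω[:, 1] = z_1
entry J[2][1] = 0.2679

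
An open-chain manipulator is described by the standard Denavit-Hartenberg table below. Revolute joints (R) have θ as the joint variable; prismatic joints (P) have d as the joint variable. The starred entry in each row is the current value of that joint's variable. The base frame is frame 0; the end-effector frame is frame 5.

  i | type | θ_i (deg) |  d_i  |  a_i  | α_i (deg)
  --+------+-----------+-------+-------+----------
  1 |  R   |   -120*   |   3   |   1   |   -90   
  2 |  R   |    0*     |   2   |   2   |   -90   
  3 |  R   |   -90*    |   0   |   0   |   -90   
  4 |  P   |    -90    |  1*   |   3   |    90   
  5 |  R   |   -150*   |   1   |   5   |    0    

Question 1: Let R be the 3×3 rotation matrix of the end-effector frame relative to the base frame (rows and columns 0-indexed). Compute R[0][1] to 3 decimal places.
End-effector y-axis (col 1 of R) = (0.4330,0.7500,-0.5000)
R[0][1] = 0.4330

0.433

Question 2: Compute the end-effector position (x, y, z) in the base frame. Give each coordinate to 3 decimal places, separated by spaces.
after link 1: o_1 = (-0.5000, -0.8660, 3.0000)
after link 2: o_2 = (0.2321, -3.5981, 3.0000)
after link 3: o_3 = (0.2321, -3.5981, 3.0000)
after link 4: o_4 = (-0.2679, -4.4641, -0.0000)
after link 5: o_5 = (0.1160, -1.7990, 4.3301)

0.116 -1.799 4.330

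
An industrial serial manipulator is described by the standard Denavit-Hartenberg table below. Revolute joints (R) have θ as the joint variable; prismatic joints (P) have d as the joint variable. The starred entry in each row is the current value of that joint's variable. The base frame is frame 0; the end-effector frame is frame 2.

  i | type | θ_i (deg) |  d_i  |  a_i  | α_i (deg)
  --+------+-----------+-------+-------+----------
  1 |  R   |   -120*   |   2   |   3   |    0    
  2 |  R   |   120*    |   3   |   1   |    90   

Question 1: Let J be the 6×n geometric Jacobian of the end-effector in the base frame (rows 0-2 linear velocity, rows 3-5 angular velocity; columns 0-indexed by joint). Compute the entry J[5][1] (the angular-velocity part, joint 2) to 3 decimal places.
axis z_1 = (0.0000,0.0000,1.0000); lever o_n−o_1 = (1.0000,0.0000,3.0000)
cross product → J_v[:, 1] = (0.0000,1.0000,0.0000)
J_ω[:, 1] = z_1
entry J[5][1] = 1.0000

1.000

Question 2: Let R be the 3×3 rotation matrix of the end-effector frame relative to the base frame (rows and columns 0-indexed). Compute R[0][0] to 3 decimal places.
1.000

End-effector x-axis (col 0 of R) = (1.0000,0.0000,0.0000)
R[0][0] = 1.0000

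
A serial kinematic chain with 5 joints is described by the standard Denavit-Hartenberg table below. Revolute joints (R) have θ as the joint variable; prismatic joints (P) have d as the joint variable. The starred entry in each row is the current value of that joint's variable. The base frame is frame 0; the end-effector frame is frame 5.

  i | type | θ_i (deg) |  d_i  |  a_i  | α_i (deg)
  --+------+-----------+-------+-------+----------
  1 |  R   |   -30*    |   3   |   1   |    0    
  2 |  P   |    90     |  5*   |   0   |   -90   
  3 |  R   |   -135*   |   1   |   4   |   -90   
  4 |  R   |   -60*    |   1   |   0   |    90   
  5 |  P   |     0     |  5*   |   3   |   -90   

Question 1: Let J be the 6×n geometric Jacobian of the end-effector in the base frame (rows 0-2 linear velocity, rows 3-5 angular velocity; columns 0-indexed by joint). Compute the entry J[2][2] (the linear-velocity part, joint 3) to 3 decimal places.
axis z_2 = (-0.8660,0.5000,0.0000); lever o_n−o_2 = (-5.3411,2.9450,1.5343)
cross product → J_v[:, 2] = (0.7672,1.3288,0.1201)
J_ω[:, 2] = z_2
entry J[2][2] = 0.1201

0.120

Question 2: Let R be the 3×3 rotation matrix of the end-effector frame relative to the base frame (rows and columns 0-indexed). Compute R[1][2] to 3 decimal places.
0.612

End-effector z-axis (col 2 of R) = (0.3536,0.6124,0.7071)
R[1][2] = 0.6124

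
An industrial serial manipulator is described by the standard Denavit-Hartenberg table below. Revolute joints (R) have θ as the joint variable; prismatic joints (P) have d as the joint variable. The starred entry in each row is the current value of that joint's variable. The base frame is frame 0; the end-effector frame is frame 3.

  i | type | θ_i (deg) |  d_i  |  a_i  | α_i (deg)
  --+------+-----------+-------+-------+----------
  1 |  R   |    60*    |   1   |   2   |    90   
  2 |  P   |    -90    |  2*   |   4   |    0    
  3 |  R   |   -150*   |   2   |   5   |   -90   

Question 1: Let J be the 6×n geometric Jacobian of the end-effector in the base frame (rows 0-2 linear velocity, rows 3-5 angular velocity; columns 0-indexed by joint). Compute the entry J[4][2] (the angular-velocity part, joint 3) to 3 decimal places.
-0.500

axis z_2 = (0.8660,-0.5000,0.0000); lever o_n−o_2 = (0.4821,-3.1651,4.3301)
cross product → J_v[:, 2] = (-2.1651,-3.7500,-2.5000)
J_ω[:, 2] = z_2
entry J[4][2] = -0.5000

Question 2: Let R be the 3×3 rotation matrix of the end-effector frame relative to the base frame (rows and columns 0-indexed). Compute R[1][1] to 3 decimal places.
End-effector y-axis (col 1 of R) = (-0.8660,0.5000,-0.0000)
R[1][1] = 0.5000

0.500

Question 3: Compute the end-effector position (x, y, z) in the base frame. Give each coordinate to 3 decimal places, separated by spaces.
3.214 -2.433 1.330

after link 1: o_1 = (1.0000, 1.7321, 1.0000)
after link 2: o_2 = (2.7321, 0.7321, -3.0000)
after link 3: o_3 = (3.2141, -2.4330, 1.3301)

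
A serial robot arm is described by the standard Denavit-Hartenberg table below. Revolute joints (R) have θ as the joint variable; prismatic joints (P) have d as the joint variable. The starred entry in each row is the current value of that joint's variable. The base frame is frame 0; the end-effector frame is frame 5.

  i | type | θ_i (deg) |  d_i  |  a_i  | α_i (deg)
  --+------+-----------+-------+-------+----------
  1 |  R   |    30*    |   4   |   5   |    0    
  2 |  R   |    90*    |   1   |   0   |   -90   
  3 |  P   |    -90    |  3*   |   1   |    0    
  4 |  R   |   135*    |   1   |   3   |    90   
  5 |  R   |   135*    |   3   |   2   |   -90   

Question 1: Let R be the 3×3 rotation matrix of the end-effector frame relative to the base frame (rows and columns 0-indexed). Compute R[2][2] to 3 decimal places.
End-effector z-axis (col 2 of R) = (0.8624,-0.0795,0.5000)
R[2][2] = 0.5000

0.500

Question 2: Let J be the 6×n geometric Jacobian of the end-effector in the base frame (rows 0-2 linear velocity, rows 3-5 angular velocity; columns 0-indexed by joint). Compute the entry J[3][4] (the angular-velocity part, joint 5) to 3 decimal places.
-0.354

axis z_4 = (-0.3536,0.6124,0.7071); lever o_n−o_4 = (-1.7854,0.2640,3.1213)
cross product → J_v[:, 4] = (1.7247,-0.1589,1.0000)
J_ω[:, 4] = z_4
entry J[3][4] = -0.3536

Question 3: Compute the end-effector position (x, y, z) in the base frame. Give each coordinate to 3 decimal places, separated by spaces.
after link 1: o_1 = (4.3301, 2.5000, 4.0000)
after link 2: o_2 = (4.3301, 2.5000, 5.0000)
after link 3: o_3 = (1.7321, 1.0000, 6.0000)
after link 4: o_4 = (-0.1946, 2.3371, 3.8787)
after link 5: o_5 = (-1.9800, 2.6011, 7.0000)

-1.980 2.601 7.000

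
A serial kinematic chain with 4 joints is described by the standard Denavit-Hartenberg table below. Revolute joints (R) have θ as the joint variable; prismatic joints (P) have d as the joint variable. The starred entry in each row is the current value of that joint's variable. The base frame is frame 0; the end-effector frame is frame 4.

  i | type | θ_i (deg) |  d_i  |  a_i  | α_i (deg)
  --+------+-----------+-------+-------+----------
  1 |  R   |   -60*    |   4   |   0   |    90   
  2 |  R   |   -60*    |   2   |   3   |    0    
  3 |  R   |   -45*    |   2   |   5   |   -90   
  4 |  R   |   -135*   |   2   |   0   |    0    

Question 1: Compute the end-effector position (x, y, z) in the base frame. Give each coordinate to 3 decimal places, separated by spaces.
-2.395 -3.851 -3.945

after link 1: o_1 = (0.0000, 0.0000, 4.0000)
after link 2: o_2 = (-0.9821, -2.2990, 1.4019)
after link 3: o_3 = (-3.3611, -2.1783, -3.4277)
after link 4: o_4 = (-2.3952, -3.8514, -3.9453)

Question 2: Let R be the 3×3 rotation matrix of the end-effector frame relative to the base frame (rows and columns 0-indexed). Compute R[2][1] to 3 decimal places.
End-effector y-axis (col 1 of R) = (-0.7039,-0.1951,-0.6830)
R[2][1] = -0.6830

-0.683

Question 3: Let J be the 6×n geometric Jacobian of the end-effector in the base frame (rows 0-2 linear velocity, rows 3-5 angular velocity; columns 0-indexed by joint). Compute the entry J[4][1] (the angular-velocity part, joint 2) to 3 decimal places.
-0.500

axis z_1 = (-0.8660,-0.5000,0.0000); lever o_n−o_1 = (-2.3952,-3.8514,-7.9453)
cross product → J_v[:, 1] = (3.9727,-6.8809,2.1378)
J_ω[:, 1] = z_1
entry J[4][1] = -0.5000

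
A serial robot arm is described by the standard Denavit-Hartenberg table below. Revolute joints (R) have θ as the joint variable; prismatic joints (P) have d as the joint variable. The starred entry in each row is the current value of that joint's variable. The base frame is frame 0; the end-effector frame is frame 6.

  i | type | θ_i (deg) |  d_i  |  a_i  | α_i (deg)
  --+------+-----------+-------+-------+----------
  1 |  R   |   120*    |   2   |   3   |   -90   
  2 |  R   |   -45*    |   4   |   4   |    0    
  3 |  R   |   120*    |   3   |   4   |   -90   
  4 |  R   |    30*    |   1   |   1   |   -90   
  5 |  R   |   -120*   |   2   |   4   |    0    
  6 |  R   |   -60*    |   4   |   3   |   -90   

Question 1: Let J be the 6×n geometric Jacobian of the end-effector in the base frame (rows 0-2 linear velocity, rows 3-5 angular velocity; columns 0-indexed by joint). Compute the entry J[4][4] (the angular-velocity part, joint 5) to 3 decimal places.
0.321

axis z_4 = (0.8147,0.3209,0.4830); lever o_n−o_4 = (4.9566,-3.1927,6.1838)
cross product → J_v[:, 4] = (3.5266,-2.6441,-4.1919)
J_ω[:, 4] = z_4
entry J[4][4] = 0.3209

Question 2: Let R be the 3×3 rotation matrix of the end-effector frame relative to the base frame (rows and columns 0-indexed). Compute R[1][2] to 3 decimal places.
-0.837

End-effector z-axis (col 2 of R) = (0.4830,-0.8365,-0.2588)
R[1][2] = -0.8365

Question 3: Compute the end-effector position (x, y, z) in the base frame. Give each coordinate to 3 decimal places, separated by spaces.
-3.734 -1.141 6.053

after link 1: o_1 = (-1.5000, 2.5981, 2.0000)
after link 2: o_2 = (-6.3783, 3.0476, 4.8284)
after link 3: o_3 = (-9.4940, 2.4441, 0.9647)
after link 4: o_4 = (-8.6901, 2.0517, -0.1306)
after link 5: o_5 = (-6.0296, -1.0924, 1.6118)
after link 6: o_6 = (-3.7336, -1.1410, 6.0532)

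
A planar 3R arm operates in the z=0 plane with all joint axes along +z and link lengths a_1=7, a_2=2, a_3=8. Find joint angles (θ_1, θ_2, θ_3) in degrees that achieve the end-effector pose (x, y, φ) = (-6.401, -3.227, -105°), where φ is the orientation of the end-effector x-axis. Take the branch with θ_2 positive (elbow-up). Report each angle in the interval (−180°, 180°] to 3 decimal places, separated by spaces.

117.794 119.985 17.221

wrist centre = target − a_3·(cos φ, sin φ) = (-4.3304, 4.5004)
cos θ_2 = (39.0064−7²−2²)/(2·7·2) = -0.4998; θ_2 = 119.9848° (elbow-up)
β = atan2(4.5004,-4.3304) = 133.8974°; ψ = atan2(1.7323,6.0005) = 16.1033°
θ_1 = β − ψ = 117.7941°
θ_3 = φ − θ_1 − θ_2 = 17.2211° (wrapped to (-180°,180°])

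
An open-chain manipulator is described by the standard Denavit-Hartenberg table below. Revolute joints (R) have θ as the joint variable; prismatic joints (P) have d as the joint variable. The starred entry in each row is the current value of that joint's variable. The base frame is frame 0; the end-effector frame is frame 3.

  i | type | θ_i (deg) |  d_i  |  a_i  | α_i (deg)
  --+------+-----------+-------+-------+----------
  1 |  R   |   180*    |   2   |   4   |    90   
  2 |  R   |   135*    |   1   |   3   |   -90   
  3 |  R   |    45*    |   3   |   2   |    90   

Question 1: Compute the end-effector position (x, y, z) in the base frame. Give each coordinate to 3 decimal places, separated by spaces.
1.243 -0.414 3.000

after link 1: o_1 = (-4.0000, 0.0000, 2.0000)
after link 2: o_2 = (-1.8787, 1.0000, 4.1213)
after link 3: o_3 = (1.2426, -0.4142, 3.0000)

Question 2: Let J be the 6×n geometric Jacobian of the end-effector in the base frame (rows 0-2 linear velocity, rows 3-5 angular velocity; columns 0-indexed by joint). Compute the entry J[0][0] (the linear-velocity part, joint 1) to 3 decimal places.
0.414

axis z_0 = ẑ; lever o_n−o_0 = (1.2426,-0.4142,3.0000)
cross product → J_v[:, 0] = (0.4142,1.2426,-0.0000)
J_ω[:, 0] = z_0
entry J[0][0] = 0.4142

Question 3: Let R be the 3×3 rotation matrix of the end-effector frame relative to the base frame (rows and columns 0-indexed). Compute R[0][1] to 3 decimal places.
0.707

End-effector y-axis (col 1 of R) = (0.7071,-0.0000,-0.7071)
R[0][1] = 0.7071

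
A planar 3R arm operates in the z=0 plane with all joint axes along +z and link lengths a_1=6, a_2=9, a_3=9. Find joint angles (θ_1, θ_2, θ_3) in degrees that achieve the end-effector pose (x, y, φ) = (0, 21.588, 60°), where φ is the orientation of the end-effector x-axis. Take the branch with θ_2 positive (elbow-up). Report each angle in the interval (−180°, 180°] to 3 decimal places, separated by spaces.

wrist centre = target − a_3·(cos φ, sin φ) = (-4.5000, 13.7938)
cos θ_2 = (210.5181−6²−9²)/(2·6·9) = 0.8659; θ_2 = 30.0134° (elbow-up)
β = atan2(13.7938,-4.5000) = 108.0681°; ψ = atan2(4.5018,13.7932) = 18.0757°
θ_1 = β − ψ = 89.9924°
θ_3 = φ − θ_1 − θ_2 = -60.0058° (wrapped to (-180°,180°])

89.992 30.013 -60.006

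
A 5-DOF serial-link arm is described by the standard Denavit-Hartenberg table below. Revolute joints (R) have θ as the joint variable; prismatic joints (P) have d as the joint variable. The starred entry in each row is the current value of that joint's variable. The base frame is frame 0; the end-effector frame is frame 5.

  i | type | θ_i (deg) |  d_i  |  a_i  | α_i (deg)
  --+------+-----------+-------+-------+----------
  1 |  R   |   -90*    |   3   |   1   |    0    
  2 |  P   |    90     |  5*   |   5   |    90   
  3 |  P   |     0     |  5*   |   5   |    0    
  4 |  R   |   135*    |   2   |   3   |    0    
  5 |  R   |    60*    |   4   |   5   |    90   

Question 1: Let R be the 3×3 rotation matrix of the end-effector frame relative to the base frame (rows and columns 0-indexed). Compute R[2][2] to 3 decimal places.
0.966

End-effector z-axis (col 2 of R) = (-0.2588,-0.0000,0.9659)
R[2][2] = 0.9659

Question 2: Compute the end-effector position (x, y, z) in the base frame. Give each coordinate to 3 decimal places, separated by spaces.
3.049 -12.000 8.827

after link 1: o_1 = (0.0000, -1.0000, 3.0000)
after link 2: o_2 = (5.0000, -1.0000, 8.0000)
after link 3: o_3 = (10.0000, -6.0000, 8.0000)
after link 4: o_4 = (7.8787, -8.0000, 10.1213)
after link 5: o_5 = (3.0491, -12.0000, 8.8272)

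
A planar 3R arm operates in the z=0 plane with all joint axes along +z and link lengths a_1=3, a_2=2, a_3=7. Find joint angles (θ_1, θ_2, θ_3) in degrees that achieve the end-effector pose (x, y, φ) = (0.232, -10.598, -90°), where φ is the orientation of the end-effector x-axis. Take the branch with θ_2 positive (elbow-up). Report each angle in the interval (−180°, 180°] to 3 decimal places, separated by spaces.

wrist centre = target − a_3·(cos φ, sin φ) = (0.2320, -3.5980)
cos θ_2 = (12.9994−3²−2²)/(2·3·2) = -0.0000; θ_2 = 90.0027° (elbow-up)
β = atan2(-3.5980,0.2320) = -86.3107°; ψ = atan2(2.0000,2.9999) = 33.6909°
θ_1 = β − ψ = -120.0016°
θ_3 = φ − θ_1 − θ_2 = -60.0012° (wrapped to (-180°,180°])

-120.002 90.003 -60.001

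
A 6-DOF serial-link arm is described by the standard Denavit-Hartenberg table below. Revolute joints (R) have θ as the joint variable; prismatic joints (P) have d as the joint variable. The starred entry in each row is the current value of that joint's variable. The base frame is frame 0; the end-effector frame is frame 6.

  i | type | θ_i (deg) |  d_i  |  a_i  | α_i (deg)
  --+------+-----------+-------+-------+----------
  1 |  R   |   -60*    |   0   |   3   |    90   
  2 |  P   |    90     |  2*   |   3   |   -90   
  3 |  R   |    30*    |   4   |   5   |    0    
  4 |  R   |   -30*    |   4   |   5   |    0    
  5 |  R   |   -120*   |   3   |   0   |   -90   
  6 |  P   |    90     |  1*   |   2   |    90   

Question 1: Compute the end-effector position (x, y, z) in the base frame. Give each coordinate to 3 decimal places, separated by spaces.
after link 1: o_1 = (1.5000, -2.5981, 0.0000)
after link 2: o_2 = (-0.2321, -3.5981, 3.0000)
after link 3: o_3 = (-0.0670, 1.1160, 7.3301)
after link 4: o_4 = (-2.0670, 4.5801, 12.3301)
after link 5: o_5 = (-3.5670, 7.1782, 12.3301)
after link 6: o_6 = (-3.0000, 5.1962, 13.1962)

-3.000 5.196 13.196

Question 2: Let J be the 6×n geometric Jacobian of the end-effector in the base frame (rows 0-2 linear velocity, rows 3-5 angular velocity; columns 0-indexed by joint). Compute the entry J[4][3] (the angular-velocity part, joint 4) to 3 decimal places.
0.866

axis z_3 = (-0.5000,0.8660,0.0000); lever o_n−o_3 = (-2.9330,4.0801,5.8660)
cross product → J_v[:, 3] = (5.0801,2.9330,0.5000)
J_ω[:, 3] = z_3
entry J[4][3] = 0.8660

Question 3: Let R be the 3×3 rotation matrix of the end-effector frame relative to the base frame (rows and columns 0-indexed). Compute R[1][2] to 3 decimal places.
-0.433

End-effector z-axis (col 2 of R) = (-0.7500,-0.4330,-0.5000)
R[1][2] = -0.4330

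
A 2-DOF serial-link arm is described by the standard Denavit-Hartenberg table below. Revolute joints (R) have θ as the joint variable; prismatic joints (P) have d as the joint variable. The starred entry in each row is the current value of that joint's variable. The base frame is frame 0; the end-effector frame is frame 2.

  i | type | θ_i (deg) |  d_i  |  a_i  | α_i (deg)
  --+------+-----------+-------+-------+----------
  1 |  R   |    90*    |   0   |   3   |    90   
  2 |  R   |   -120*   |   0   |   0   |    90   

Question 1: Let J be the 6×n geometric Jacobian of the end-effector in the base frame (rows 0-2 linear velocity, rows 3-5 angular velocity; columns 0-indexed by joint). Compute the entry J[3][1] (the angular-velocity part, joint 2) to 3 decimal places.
1.000

axis z_1 = (1.0000,-0.0000,0.0000); lever o_n−o_1 = (0.0000,0.0000,0.0000)
cross product → J_v[:, 1] = (-0.0000,0.0000,0.0000)
J_ω[:, 1] = z_1
entry J[3][1] = 1.0000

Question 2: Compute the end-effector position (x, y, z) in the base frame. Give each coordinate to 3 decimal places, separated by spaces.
after link 1: o_1 = (0.0000, 3.0000, 0.0000)
after link 2: o_2 = (0.0000, 3.0000, 0.0000)

0.000 3.000 0.000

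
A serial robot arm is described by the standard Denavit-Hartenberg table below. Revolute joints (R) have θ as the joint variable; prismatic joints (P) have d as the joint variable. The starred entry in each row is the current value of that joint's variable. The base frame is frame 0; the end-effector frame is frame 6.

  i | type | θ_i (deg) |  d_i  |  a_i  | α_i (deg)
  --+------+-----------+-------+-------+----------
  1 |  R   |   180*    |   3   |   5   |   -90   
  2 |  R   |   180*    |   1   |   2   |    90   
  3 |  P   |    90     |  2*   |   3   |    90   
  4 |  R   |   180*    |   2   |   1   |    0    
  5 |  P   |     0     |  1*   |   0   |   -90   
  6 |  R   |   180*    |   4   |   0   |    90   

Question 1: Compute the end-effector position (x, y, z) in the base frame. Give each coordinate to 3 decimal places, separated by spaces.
0.000 -3.000 5.000

after link 1: o_1 = (-5.0000, 0.0000, 3.0000)
after link 2: o_2 = (-3.0000, -1.0000, 3.0000)
after link 3: o_3 = (-3.0000, -4.0000, 1.0000)
after link 4: o_4 = (-1.0000, -3.0000, 1.0000)
after link 5: o_5 = (-0.0000, -3.0000, 1.0000)
after link 6: o_6 = (0.0000, -3.0000, 5.0000)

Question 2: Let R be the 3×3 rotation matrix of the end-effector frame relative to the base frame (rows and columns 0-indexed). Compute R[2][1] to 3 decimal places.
End-effector y-axis (col 1 of R) = (0.0000,0.0000,1.0000)
R[2][1] = 1.0000

1.000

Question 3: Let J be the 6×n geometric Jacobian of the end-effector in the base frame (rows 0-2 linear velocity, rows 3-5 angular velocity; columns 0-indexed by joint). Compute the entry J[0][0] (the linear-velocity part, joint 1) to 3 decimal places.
3.000

axis z_0 = ẑ; lever o_n−o_0 = (0.0000,-3.0000,5.0000)
cross product → J_v[:, 0] = (3.0000,0.0000,-0.0000)
J_ω[:, 0] = z_0
entry J[0][0] = 3.0000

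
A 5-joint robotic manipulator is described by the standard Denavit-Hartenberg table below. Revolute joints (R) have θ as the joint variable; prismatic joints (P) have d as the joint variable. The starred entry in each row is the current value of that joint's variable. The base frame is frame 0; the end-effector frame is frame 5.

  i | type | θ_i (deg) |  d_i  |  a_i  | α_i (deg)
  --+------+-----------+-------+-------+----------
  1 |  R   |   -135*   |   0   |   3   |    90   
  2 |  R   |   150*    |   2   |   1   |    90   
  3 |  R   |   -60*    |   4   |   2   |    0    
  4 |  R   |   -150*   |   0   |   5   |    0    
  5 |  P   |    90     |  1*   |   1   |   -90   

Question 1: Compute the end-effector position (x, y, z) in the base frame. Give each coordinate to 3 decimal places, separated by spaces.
after link 1: o_1 = (-2.1213, -2.1213, 0.0000)
after link 2: o_2 = (-2.9232, -0.0947, 0.5000)
after link 3: o_3 = (-2.5003, -2.1213, 4.4641)
after link 4: o_4 = (-6.9197, -3.0052, 2.2990)
after link 5: o_5 = (-6.9670, -4.2773, 2.9151)

-6.967 -4.277 2.915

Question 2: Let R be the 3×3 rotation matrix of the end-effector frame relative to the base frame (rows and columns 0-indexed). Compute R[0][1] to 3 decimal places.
0.354

End-effector y-axis (col 1 of R) = (0.3536,0.3536,-0.8660)
R[0][1] = 0.3536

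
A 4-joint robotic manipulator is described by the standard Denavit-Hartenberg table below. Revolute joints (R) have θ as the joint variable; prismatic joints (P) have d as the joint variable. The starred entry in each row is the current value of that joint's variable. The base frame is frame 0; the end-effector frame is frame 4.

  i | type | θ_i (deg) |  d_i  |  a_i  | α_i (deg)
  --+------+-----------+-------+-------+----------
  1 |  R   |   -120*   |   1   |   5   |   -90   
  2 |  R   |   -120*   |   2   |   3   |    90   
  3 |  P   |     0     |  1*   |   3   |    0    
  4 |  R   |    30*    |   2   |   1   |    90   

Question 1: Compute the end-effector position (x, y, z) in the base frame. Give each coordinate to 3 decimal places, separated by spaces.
2.681 -0.357 5.446

after link 1: o_1 = (-2.5000, -4.3301, 1.0000)
after link 2: o_2 = (-0.0179, -4.0311, 3.5981)
after link 3: o_3 = (1.1651, -1.9821, 5.6962)
after link 4: o_4 = (2.6806, -0.3571, 5.4462)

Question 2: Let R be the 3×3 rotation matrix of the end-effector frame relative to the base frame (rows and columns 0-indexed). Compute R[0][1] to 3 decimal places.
0.433

End-effector y-axis (col 1 of R) = (0.4330,0.7500,-0.5000)
R[0][1] = 0.4330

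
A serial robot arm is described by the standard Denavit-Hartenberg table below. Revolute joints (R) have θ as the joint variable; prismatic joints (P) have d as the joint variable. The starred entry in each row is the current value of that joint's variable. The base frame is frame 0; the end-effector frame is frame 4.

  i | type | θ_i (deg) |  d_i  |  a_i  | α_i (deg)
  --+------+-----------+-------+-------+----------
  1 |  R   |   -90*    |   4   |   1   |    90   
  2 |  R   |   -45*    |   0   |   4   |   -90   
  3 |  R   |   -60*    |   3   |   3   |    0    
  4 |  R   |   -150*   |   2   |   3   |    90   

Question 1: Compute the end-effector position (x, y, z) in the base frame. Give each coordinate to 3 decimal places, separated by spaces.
after link 1: o_1 = (0.0000, -1.0000, 4.0000)
after link 2: o_2 = (0.0000, -3.8284, 1.1716)
after link 3: o_3 = (-2.5981, -7.0104, 2.2322)
after link 4: o_4 = (-1.0981, -6.5875, 5.4836)

-1.098 -6.588 5.484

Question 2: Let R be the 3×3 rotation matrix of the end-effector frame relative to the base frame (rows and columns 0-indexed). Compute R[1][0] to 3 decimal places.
0.612

End-effector x-axis (col 0 of R) = (0.5000,0.6124,0.6124)
R[1][0] = 0.6124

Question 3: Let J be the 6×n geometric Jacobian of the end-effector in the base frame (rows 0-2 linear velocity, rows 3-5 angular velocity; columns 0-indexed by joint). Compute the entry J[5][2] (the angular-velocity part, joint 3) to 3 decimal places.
axis z_2 = (0.0000,-0.7071,0.7071); lever o_n−o_2 = (-1.0981,-2.7591,4.3120)
cross product → J_v[:, 2] = (-1.0981,-0.7765,-0.7765)
J_ω[:, 2] = z_2
entry J[5][2] = 0.7071

0.707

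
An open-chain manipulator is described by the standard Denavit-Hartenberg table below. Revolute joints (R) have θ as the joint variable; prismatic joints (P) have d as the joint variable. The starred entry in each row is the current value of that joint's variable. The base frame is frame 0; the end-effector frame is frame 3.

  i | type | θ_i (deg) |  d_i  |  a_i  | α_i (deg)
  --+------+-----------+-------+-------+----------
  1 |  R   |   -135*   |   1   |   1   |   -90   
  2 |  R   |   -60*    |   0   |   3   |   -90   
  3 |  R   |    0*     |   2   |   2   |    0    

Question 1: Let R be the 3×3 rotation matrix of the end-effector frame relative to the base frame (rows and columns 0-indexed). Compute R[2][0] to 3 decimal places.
0.866

End-effector x-axis (col 0 of R) = (-0.3536,-0.3536,0.8660)
R[2][0] = 0.8660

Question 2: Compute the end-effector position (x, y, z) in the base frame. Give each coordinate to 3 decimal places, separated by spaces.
after link 1: o_1 = (-0.7071, -0.7071, 1.0000)
after link 2: o_2 = (-1.7678, -1.7678, 3.5981)
after link 3: o_3 = (-3.6996, -3.6996, 4.3301)

-3.700 -3.700 4.330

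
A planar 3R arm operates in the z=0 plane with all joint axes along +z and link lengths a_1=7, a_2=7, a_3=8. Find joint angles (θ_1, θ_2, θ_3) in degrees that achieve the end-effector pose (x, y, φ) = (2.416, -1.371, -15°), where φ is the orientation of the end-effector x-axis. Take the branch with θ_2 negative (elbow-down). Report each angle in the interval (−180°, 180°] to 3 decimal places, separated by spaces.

-120.002 -135.003 -119.996

wrist centre = target − a_3·(cos φ, sin φ) = (-5.3114, 0.6996)
cos θ_2 = (28.7004−7²−7²)/(2·7·7) = -0.7071; θ_2 = -135.0026° (elbow-down)
β = atan2(0.6996,-5.3114) = 172.4969°; ψ = atan2(-4.9495,2.0500) = -67.5013°
θ_1 = β − ψ = 239.9982°
θ_3 = φ − θ_1 − θ_2 = -119.9956° (wrapped to (-180°,180°])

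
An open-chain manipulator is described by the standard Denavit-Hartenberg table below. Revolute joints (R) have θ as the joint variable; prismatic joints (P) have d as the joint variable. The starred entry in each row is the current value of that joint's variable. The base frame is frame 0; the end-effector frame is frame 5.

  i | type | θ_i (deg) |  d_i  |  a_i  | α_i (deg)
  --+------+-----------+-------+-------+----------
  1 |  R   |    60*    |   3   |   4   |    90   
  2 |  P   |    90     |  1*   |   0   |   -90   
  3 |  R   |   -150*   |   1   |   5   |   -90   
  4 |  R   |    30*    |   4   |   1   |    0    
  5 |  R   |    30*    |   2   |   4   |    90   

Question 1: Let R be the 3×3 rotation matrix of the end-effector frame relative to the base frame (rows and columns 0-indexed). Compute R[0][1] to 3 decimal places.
End-effector y-axis (col 1 of R) = (0.7500,-0.4330,0.5000)
R[0][1] = 0.7500

0.750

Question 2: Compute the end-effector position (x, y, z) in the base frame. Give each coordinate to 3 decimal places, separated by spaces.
after link 1: o_1 = (2.0000, 3.4641, 3.0000)
after link 2: o_2 = (2.8660, 2.9641, 3.0000)
after link 3: o_3 = (4.5311, 0.8481, -1.3301)
after link 4: o_4 = (8.1561, -0.6675, -0.0801)
after link 5: o_5 = (12.2542, 0.9665, -0.8122)

12.254 0.967 -0.812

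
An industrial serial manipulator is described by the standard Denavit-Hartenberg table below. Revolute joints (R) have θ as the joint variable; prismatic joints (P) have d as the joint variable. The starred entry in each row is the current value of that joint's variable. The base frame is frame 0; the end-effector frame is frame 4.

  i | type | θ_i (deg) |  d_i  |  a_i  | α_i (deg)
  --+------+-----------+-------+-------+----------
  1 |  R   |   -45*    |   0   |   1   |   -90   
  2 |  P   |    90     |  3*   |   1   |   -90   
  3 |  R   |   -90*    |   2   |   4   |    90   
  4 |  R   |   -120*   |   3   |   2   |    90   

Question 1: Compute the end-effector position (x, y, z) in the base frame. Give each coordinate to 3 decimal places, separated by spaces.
after link 1: o_1 = (0.7071, -0.7071, 0.0000)
after link 2: o_2 = (2.8284, 1.4142, -1.0000)
after link 3: o_3 = (4.2426, 5.6569, -1.0000)
after link 4: o_4 = (4.7603, 3.7250, 2.0000)

4.760 3.725 2.000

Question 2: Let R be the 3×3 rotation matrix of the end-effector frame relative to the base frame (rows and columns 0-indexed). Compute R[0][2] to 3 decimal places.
-0.966

End-effector z-axis (col 2 of R) = (-0.9659,-0.2588,0.0000)
R[0][2] = -0.9659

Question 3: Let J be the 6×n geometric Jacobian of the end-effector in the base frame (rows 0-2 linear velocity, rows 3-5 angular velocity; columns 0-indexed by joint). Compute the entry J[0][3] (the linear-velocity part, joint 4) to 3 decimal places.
1.932

axis z_3 = (-0.0000,0.0000,1.0000); lever o_n−o_3 = (0.5176,-1.9319,3.0000)
cross product → J_v[:, 3] = (1.9319,0.5176,0.0000)
J_ω[:, 3] = z_3
entry J[0][3] = 1.9319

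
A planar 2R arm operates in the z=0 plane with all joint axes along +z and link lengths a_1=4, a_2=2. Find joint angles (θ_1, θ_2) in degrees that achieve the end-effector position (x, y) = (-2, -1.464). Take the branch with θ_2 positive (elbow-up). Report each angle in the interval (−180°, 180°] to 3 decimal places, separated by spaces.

cos θ_2 = (6.1433−4²−2²)/(2·4·2) = -0.8660; θ_2 = 150.0021° (elbow-up)
β = atan2(-1.4640,-2.0000) = -143.7959°; ψ = atan2(0.9999,2.2679) = 23.7930°
θ_1 = β − ψ = -167.5888°

-167.589 150.002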